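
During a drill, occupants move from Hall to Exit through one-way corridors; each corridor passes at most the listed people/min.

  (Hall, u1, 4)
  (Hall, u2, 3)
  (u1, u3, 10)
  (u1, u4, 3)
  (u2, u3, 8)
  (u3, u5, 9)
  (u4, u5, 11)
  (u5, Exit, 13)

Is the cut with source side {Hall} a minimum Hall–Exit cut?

Yes — it is a minimum cut (capacity 7).

Given cut capacity: 4 + 3 = 7.
Augment Hall→u1→u3→u5→Exit: bottleneck 4, flow now 4.
Augment Hall→u2→u3→u5→Exit: bottleneck 3, flow now 7.
No augmenting path remains; maximum flow = 7.
Cut capacity 7 equals the max flow, so it is a minimum cut.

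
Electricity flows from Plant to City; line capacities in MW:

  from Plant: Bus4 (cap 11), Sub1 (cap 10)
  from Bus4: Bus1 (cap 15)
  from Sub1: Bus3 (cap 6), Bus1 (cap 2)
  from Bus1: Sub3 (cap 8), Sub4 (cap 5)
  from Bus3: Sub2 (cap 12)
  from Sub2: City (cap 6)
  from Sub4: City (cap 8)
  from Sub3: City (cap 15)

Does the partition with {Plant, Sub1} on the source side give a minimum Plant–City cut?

Yes — it is a minimum cut (capacity 19).

Given cut capacity: 11 + 2 + 6 = 19.
Augment Plant→Bus4→Bus1→Sub4→City: bottleneck 5, flow now 5.
Augment Plant→Bus4→Bus1→Sub3→City: bottleneck 6, flow now 11.
Augment Plant→Sub1→Bus1→Sub3→City: bottleneck 2, flow now 13.
Augment Plant→Sub1→Bus3→Sub2→City: bottleneck 6, flow now 19.
No augmenting path remains; maximum flow = 19.
Cut capacity 19 equals the max flow, so it is a minimum cut.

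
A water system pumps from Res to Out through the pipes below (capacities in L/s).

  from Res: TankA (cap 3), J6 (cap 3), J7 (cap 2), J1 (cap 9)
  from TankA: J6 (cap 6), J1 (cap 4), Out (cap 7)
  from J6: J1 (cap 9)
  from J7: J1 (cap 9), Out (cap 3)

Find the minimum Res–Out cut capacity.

5

Augment Res→TankA→Out: bottleneck 3, flow now 3.
Augment Res→J7→Out: bottleneck 2, flow now 5.
No augmenting path remains; maximum flow = 5.
By max-flow min-cut, the minimum cut capacity equals the max flow.
In the residual graph, reachable from Res: {Res, J6, J1}.
Min-cut edges: Res→TankA (3), Res→J7 (2); capacity 3 + 2 = 5.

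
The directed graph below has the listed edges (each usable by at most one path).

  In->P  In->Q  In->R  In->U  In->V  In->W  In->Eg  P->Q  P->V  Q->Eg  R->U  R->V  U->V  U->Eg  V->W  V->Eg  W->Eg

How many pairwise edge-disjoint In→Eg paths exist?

5

Assign every edge capacity 1; by Menger, the answer equals the max flow.
Path In→Eg (+1); total 1.
Path In→Q→Eg (+1); total 2.
Path In→U→Eg (+1); total 3.
Path In→V→Eg (+1); total 4.
Path In→W→Eg (+1); total 5.
No residual In→Eg path; max flow = 5.
Certifying cut of size 5: {In→Eg, Q→Eg, U→Eg, V→Eg, W→Eg}.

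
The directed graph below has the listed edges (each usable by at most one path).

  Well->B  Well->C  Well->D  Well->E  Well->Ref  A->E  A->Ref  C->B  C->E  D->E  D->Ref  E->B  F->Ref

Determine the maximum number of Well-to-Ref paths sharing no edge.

2

Assign every edge capacity 1; by Menger, the answer equals the max flow.
Path Well→Ref (+1); total 1.
Path Well→D→Ref (+1); total 2.
No residual Well→Ref path; max flow = 2.
Certifying cut of size 2: {Well→D, Well→Ref}.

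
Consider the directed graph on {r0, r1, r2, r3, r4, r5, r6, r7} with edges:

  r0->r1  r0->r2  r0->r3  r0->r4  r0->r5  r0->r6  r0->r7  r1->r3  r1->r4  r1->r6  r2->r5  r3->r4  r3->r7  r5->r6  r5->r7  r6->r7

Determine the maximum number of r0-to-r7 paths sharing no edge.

Assign every edge capacity 1; by Menger, the answer equals the max flow.
Path r0→r7 (+1); total 1.
Path r0→r3→r7 (+1); total 2.
Path r0→r5→r7 (+1); total 3.
Path r0→r6→r7 (+1); total 4.
No residual r0→r7 path; max flow = 4.
Certifying cut of size 4: {r0→r7, r3→r7, r5→r7, r6→r7}.

4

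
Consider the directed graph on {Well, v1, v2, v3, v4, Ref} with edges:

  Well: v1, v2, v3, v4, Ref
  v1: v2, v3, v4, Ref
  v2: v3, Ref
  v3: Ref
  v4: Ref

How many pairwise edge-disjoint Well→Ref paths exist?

5

Assign every edge capacity 1; by Menger, the answer equals the max flow.
Path Well→Ref (+1); total 1.
Path Well→v1→Ref (+1); total 2.
Path Well→v2→Ref (+1); total 3.
Path Well→v3→Ref (+1); total 4.
Path Well→v4→Ref (+1); total 5.
No residual Well→Ref path; max flow = 5.
Certifying cut of size 5: {Well→Ref, Well→v1, Well→v2, Well→v3, Well→v4}.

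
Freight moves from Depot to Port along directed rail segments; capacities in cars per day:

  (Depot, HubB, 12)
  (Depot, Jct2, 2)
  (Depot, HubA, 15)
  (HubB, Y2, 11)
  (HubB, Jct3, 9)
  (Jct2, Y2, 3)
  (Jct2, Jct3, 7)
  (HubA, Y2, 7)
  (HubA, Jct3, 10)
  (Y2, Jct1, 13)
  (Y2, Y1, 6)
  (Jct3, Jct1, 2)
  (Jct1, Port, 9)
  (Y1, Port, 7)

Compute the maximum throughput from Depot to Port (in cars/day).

15

Augment Depot→HubB→Y2→Jct1→Port: bottleneck 9, flow now 9.
Augment Depot→HubB→Y2→Y1→Port: bottleneck 2, flow now 11.
Augment Depot→Jct2→Y2→Y1→Port: bottleneck 2, flow now 13.
Augment Depot→HubA→Y2→Y1→Port: bottleneck 2, flow now 15.
No augmenting path remains; maximum flow = 15.
In the residual graph, reachable from Depot: {Depot, HubB, Jct2, HubA, Y2, Jct3, Jct1}.
Min-cut edges: Y2→Y1 (6), Jct1→Port (9); capacity 6 + 9 = 15.
This cut is saturated, so no flow can exceed 15.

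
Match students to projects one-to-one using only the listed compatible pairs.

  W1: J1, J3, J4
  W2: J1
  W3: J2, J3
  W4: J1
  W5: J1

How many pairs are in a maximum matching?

Unit-capacity flow: source→left, listed edges, right→sink; max matching = max flow.
Augmenting path W1→J1 (+1); matched 1.
Augmenting path W3→J2 (+1); matched 2.
Augmenting path W2→J1→W1→J3 (+1); matched 3.
No augmenting path remains; maximum matching = 3.
König certificate: {W1, W3, J1} is a vertex cover of size 3 (every listed pair touches it), so no matching can be larger.

3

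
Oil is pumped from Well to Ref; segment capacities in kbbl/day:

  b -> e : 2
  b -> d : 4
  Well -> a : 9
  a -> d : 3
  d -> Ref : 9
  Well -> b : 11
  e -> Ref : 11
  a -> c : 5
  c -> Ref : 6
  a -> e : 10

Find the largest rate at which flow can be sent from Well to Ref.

15

Augment Well→a→c→Ref: bottleneck 5, flow now 5.
Augment Well→a→d→Ref: bottleneck 3, flow now 8.
Augment Well→a→e→Ref: bottleneck 1, flow now 9.
Augment Well→b→d→Ref: bottleneck 4, flow now 13.
Augment Well→b→e→Ref: bottleneck 2, flow now 15.
No augmenting path remains; maximum flow = 15.
In the residual graph, reachable from Well: {Well, b}.
Min-cut edges: Well→a (9), b→d (4), b→e (2); capacity 9 + 4 + 2 = 15.
This cut is saturated, so no flow can exceed 15.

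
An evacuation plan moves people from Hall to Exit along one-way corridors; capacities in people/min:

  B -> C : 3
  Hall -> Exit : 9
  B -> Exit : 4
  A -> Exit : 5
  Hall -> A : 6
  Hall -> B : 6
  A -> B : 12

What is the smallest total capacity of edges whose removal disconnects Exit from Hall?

Augment Hall→Exit: bottleneck 9, flow now 9.
Augment Hall→A→Exit: bottleneck 5, flow now 14.
Augment Hall→B→Exit: bottleneck 4, flow now 18.
No augmenting path remains; maximum flow = 18.
By max-flow min-cut, the minimum cut capacity equals the max flow.
In the residual graph, reachable from Hall: {Hall, A, B, C}.
Min-cut edges: Hall→Exit (9), A→Exit (5), B→Exit (4); capacity 9 + 5 + 4 = 18.

18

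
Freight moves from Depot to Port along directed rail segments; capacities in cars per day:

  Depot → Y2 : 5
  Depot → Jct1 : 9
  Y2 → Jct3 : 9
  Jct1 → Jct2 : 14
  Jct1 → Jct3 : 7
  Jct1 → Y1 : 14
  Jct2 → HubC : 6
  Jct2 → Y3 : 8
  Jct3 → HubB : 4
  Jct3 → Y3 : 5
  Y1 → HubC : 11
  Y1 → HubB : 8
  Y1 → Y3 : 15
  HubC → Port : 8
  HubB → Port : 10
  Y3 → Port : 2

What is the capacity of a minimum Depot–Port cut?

Augment Depot→Y2→Jct3→HubB→Port: bottleneck 4, flow now 4.
Augment Depot→Y2→Jct3→Y3→Port: bottleneck 1, flow now 5.
Augment Depot→Jct1→Jct2→HubC→Port: bottleneck 6, flow now 11.
Augment Depot→Jct1→Jct2→Y3→Port: bottleneck 1, flow now 12.
Augment Depot→Jct1→Y1→HubC→Port: bottleneck 2, flow now 14.
No augmenting path remains; maximum flow = 14.
By max-flow min-cut, the minimum cut capacity equals the max flow.
In the residual graph, reachable from Depot: {Depot}.
Min-cut edges: Depot→Y2 (5), Depot→Jct1 (9); capacity 5 + 9 = 14.

14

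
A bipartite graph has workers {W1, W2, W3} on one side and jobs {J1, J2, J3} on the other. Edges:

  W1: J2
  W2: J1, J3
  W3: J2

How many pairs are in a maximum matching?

2

Unit-capacity flow: source→left, listed edges, right→sink; max matching = max flow.
Augmenting path W1→J2 (+1); matched 1.
Augmenting path W2→J1 (+1); matched 2.
No augmenting path remains; maximum matching = 2.
König certificate: {W2, J2} is a vertex cover of size 2 (every listed pair touches it), so no matching can be larger.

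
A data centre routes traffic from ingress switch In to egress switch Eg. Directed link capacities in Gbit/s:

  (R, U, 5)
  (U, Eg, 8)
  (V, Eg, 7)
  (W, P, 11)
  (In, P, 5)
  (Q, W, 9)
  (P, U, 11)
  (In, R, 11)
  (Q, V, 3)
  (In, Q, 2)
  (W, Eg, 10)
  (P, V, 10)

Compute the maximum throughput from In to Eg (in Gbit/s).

Augment In→P→U→Eg: bottleneck 5, flow now 5.
Augment In→Q→V→Eg: bottleneck 2, flow now 7.
Augment In→R→U→Eg: bottleneck 3, flow now 10.
Augment In→R→U→P→V→Eg: bottleneck 2, flow now 12. (uses reverse residual edge)
No augmenting path remains; maximum flow = 12.
In the residual graph, reachable from In: {In, R}.
Min-cut edges: In→P (5), In→Q (2), R→U (5); capacity 5 + 2 + 5 = 12.
This cut is saturated, so no flow can exceed 12.

12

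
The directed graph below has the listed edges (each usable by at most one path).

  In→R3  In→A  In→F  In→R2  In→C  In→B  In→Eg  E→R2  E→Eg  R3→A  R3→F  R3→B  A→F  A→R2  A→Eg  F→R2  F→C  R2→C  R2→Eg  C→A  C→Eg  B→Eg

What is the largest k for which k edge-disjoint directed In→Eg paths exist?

5

Assign every edge capacity 1; by Menger, the answer equals the max flow.
Path In→Eg (+1); total 1.
Path In→A→Eg (+1); total 2.
Path In→R2→Eg (+1); total 3.
Path In→C→Eg (+1); total 4.
Path In→B→Eg (+1); total 5.
No residual In→Eg path; max flow = 5.
Certifying cut of size 5: {A→Eg, B→Eg, C→Eg, In→Eg, R2→Eg}.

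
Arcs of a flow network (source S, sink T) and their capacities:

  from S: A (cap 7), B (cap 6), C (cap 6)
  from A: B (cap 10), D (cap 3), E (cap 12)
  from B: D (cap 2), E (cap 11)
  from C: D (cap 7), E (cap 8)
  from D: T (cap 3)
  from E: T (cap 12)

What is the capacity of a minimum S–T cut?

15

Augment S→A→D→T: bottleneck 3, flow now 3.
Augment S→A→E→T: bottleneck 4, flow now 7.
Augment S→B→E→T: bottleneck 6, flow now 13.
Augment S→C→E→T: bottleneck 2, flow now 15.
No augmenting path remains; maximum flow = 15.
By max-flow min-cut, the minimum cut capacity equals the max flow.
In the residual graph, reachable from S: {S, A, B, C, D, E}.
Min-cut edges: D→T (3), E→T (12); capacity 3 + 12 = 15.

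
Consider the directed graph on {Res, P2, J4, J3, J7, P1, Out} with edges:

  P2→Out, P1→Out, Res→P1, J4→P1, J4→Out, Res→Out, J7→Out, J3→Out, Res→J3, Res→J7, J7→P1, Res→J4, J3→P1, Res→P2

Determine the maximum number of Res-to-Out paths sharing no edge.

Assign every edge capacity 1; by Menger, the answer equals the max flow.
Path Res→Out (+1); total 1.
Path Res→P2→Out (+1); total 2.
Path Res→J4→Out (+1); total 3.
Path Res→J3→Out (+1); total 4.
Path Res→J7→Out (+1); total 5.
Path Res→P1→Out (+1); total 6.
No residual Res→Out path; max flow = 6.
Certifying cut of size 6: {Res→J3, Res→J4, Res→J7, Res→Out, Res→P1, Res→P2}.

6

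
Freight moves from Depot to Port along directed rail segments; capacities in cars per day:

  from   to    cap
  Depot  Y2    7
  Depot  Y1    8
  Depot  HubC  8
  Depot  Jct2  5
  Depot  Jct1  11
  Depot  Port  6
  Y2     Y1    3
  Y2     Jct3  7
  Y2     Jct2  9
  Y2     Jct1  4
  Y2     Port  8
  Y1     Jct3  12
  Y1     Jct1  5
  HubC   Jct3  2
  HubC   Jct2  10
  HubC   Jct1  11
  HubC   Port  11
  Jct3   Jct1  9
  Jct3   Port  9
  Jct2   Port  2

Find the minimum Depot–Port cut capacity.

31

Augment Depot→Port: bottleneck 6, flow now 6.
Augment Depot→Y2→Port: bottleneck 7, flow now 13.
Augment Depot→HubC→Port: bottleneck 8, flow now 21.
Augment Depot→Jct2→Port: bottleneck 2, flow now 23.
Augment Depot→Y1→Jct3→Port: bottleneck 8, flow now 31.
No augmenting path remains; maximum flow = 31.
By max-flow min-cut, the minimum cut capacity equals the max flow.
In the residual graph, reachable from Depot: {Depot, Jct2, Jct1}.
Min-cut edges: Depot→Y2 (7), Depot→Y1 (8), Depot→HubC (8), Depot→Port (6), Jct2→Port (2); capacity 7 + 8 + 8 + 6 + 2 = 31.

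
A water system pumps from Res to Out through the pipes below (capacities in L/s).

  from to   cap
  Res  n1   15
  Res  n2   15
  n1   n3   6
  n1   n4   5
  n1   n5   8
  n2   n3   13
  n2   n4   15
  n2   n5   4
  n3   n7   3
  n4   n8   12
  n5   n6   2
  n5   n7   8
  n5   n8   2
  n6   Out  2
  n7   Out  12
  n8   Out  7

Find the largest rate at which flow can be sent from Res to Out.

20

Augment Res→n1→n3→n7→Out: bottleneck 3, flow now 3.
Augment Res→n1→n4→n8→Out: bottleneck 5, flow now 8.
Augment Res→n1→n5→n6→Out: bottleneck 2, flow now 10.
Augment Res→n1→n5→n7→Out: bottleneck 5, flow now 15.
Augment Res→n2→n4→n8→Out: bottleneck 2, flow now 17.
Augment Res→n2→n5→n7→Out: bottleneck 3, flow now 20.
No augmenting path remains; maximum flow = 20.
In the residual graph, reachable from Res: {Res, n1, n2, n3, n4, n5, n8}.
Min-cut edges: n3→n7 (3), n5→n6 (2), n5→n7 (8), n8→Out (7); capacity 3 + 2 + 8 + 7 = 20.
This cut is saturated, so no flow can exceed 20.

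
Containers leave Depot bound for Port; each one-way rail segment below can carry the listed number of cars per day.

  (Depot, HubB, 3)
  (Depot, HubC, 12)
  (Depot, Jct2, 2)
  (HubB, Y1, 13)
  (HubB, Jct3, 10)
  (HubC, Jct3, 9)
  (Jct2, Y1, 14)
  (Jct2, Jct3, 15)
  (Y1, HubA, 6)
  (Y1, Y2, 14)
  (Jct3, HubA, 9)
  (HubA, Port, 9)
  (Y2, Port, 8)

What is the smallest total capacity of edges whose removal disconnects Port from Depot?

14

Augment Depot→HubB→Y1→HubA→Port: bottleneck 3, flow now 3.
Augment Depot→HubC→Jct3→HubA→Port: bottleneck 6, flow now 9.
Augment Depot→Jct2→Y1→Y2→Port: bottleneck 2, flow now 11.
Augment Depot→HubC→Jct3→HubA→Y1→Y2→Port: bottleneck 3, flow now 14. (uses reverse residual edge)
No augmenting path remains; maximum flow = 14.
By max-flow min-cut, the minimum cut capacity equals the max flow.
In the residual graph, reachable from Depot: {Depot, HubC}.
Min-cut edges: Depot→HubB (3), Depot→Jct2 (2), HubC→Jct3 (9); capacity 3 + 2 + 9 = 14.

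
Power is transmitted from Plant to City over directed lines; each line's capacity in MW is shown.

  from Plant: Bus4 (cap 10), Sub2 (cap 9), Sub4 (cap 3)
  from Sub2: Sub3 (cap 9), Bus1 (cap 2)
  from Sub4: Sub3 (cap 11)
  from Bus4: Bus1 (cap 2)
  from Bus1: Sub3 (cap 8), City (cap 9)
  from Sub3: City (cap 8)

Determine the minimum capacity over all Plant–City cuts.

Augment Plant→Sub2→Bus1→City: bottleneck 2, flow now 2.
Augment Plant→Sub2→Sub3→City: bottleneck 7, flow now 9.
Augment Plant→Sub4→Sub3→City: bottleneck 1, flow now 10.
Augment Plant→Bus4→Bus1→City: bottleneck 2, flow now 12.
No augmenting path remains; maximum flow = 12.
By max-flow min-cut, the minimum cut capacity equals the max flow.
In the residual graph, reachable from Plant: {Plant, Sub2, Sub4, Bus4, Sub3}.
Min-cut edges: Sub2→Bus1 (2), Bus4→Bus1 (2), Sub3→City (8); capacity 2 + 2 + 8 = 12.

12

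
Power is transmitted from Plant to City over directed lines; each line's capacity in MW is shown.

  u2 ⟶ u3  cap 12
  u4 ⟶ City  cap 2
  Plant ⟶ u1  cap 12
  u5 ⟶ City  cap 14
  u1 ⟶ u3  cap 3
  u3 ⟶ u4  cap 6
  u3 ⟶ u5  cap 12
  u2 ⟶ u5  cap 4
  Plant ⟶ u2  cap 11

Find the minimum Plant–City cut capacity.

Augment Plant→u2→u5→City: bottleneck 4, flow now 4.
Augment Plant→u1→u3→u4→City: bottleneck 2, flow now 6.
Augment Plant→u1→u3→u5→City: bottleneck 1, flow now 7.
Augment Plant→u2→u3→u5→City: bottleneck 7, flow now 14.
No augmenting path remains; maximum flow = 14.
By max-flow min-cut, the minimum cut capacity equals the max flow.
In the residual graph, reachable from Plant: {Plant, u1}.
Min-cut edges: Plant→u2 (11), u1→u3 (3); capacity 11 + 3 = 14.

14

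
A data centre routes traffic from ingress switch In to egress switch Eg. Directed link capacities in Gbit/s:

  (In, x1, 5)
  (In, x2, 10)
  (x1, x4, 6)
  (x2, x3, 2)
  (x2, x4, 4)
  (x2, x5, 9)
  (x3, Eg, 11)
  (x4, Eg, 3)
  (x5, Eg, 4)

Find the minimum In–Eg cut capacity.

Augment In→x1→x4→Eg: bottleneck 3, flow now 3.
Augment In→x2→x3→Eg: bottleneck 2, flow now 5.
Augment In→x2→x5→Eg: bottleneck 4, flow now 9.
No augmenting path remains; maximum flow = 9.
By max-flow min-cut, the minimum cut capacity equals the max flow.
In the residual graph, reachable from In: {In, x1, x2, x4, x5}.
Min-cut edges: x2→x3 (2), x4→Eg (3), x5→Eg (4); capacity 2 + 3 + 4 = 9.

9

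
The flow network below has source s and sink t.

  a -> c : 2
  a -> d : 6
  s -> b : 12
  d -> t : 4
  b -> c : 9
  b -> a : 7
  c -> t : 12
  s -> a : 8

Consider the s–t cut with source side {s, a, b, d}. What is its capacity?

Edges leaving {s, a, b, d}: a→c (2), b→c (9), d→t (4).
Cut capacity = 2 + 9 + 4 = 15.

15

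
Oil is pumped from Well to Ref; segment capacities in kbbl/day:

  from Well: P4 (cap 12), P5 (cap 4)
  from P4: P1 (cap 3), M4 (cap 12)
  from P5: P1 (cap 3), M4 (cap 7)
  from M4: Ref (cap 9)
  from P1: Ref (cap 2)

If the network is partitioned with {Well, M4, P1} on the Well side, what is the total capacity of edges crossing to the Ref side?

27

Edges leaving {Well, M4, P1}: Well→P4 (12), Well→P5 (4), M4→Ref (9), P1→Ref (2).
Cut capacity = 12 + 4 + 9 + 2 = 27.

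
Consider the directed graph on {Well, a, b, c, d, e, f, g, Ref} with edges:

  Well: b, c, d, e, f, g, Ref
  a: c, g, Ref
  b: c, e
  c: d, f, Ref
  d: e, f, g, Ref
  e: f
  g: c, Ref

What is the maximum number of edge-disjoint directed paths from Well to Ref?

4

Assign every edge capacity 1; by Menger, the answer equals the max flow.
Path Well→Ref (+1); total 1.
Path Well→c→Ref (+1); total 2.
Path Well→d→Ref (+1); total 3.
Path Well→g→Ref (+1); total 4.
No residual Well→Ref path; max flow = 4.
Certifying cut of size 4: {Well→Ref, c→Ref, d→Ref, g→Ref}.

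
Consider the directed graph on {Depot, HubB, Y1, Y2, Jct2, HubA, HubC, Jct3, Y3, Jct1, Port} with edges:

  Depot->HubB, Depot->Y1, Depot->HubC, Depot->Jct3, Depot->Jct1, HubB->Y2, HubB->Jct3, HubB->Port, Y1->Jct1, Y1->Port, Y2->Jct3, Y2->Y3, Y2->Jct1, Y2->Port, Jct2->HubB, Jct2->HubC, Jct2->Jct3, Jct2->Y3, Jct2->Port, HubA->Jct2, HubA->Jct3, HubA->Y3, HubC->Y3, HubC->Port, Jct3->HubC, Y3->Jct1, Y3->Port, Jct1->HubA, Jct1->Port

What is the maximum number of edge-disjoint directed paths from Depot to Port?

Assign every edge capacity 1; by Menger, the answer equals the max flow.
Path Depot→HubB→Port (+1); total 1.
Path Depot→Y1→Port (+1); total 2.
Path Depot→HubC→Port (+1); total 3.
Path Depot→Jct1→Port (+1); total 4.
Path Depot→Jct3→HubC→Y3→Port (+1); total 5.
No residual Depot→Port path; max flow = 5.
Certifying cut of size 5: {Depot→HubB, Depot→HubC, Depot→Jct1, Depot→Jct3, Depot→Y1}.

5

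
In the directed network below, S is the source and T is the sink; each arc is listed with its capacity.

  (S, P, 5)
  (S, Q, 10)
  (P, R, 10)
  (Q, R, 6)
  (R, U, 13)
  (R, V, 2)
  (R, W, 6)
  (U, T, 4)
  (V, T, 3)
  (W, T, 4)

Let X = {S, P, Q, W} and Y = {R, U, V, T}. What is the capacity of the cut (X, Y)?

Edges leaving {S, P, Q, W}: P→R (10), Q→R (6), W→T (4).
Cut capacity = 10 + 6 + 4 = 20.

20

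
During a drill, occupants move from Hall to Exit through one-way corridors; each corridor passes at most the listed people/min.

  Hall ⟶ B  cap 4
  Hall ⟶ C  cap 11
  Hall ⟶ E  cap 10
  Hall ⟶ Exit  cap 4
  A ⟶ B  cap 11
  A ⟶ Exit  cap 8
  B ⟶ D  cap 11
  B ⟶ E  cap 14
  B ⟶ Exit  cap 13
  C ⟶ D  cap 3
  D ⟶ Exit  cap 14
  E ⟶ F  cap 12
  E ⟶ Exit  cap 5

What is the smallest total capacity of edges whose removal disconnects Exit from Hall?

Augment Hall→Exit: bottleneck 4, flow now 4.
Augment Hall→B→Exit: bottleneck 4, flow now 8.
Augment Hall→E→Exit: bottleneck 5, flow now 13.
Augment Hall→C→D→Exit: bottleneck 3, flow now 16.
No augmenting path remains; maximum flow = 16.
By max-flow min-cut, the minimum cut capacity equals the max flow.
In the residual graph, reachable from Hall: {Hall, C, E, F}.
Min-cut edges: Hall→B (4), Hall→Exit (4), C→D (3), E→Exit (5); capacity 4 + 4 + 3 + 5 = 16.

16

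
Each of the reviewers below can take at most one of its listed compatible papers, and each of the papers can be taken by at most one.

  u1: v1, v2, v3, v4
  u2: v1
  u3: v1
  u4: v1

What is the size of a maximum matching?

2

Unit-capacity flow: source→left, listed edges, right→sink; max matching = max flow.
Augmenting path u1→v1 (+1); matched 1.
Augmenting path u2→v1→u1→v2 (+1); matched 2.
No augmenting path remains; maximum matching = 2.
König certificate: {u1, v1} is a vertex cover of size 2 (every listed pair touches it), so no matching can be larger.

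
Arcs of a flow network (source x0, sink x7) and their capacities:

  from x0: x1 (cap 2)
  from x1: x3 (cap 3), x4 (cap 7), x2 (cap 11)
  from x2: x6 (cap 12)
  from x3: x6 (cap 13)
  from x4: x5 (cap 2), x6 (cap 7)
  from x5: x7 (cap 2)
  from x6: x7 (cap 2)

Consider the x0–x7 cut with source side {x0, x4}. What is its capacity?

Edges leaving {x0, x4}: x0→x1 (2), x4→x5 (2), x4→x6 (7).
Cut capacity = 2 + 2 + 7 = 11.

11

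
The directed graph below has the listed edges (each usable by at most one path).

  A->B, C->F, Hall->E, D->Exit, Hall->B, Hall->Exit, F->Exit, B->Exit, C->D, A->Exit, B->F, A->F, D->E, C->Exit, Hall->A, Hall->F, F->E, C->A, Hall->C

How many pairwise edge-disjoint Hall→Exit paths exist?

5

Assign every edge capacity 1; by Menger, the answer equals the max flow.
Path Hall→Exit (+1); total 1.
Path Hall→A→Exit (+1); total 2.
Path Hall→B→Exit (+1); total 3.
Path Hall→C→Exit (+1); total 4.
Path Hall→F→Exit (+1); total 5.
No residual Hall→Exit path; max flow = 5.
Certifying cut of size 5: {Hall→A, Hall→B, Hall→C, Hall→Exit, Hall→F}.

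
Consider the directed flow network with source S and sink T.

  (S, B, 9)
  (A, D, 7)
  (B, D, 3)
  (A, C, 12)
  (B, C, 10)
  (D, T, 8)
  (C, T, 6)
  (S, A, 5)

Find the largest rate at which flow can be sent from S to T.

Augment S→A→C→T: bottleneck 5, flow now 5.
Augment S→B→C→T: bottleneck 1, flow now 6.
Augment S→B→D→T: bottleneck 3, flow now 9.
Augment S→B→C→A→D→T: bottleneck 5, flow now 14. (uses reverse residual edge)
No augmenting path remains; maximum flow = 14.
In the residual graph, reachable from S: {S}.
Min-cut edges: S→A (5), S→B (9); capacity 5 + 9 = 14.
This cut is saturated, so no flow can exceed 14.

14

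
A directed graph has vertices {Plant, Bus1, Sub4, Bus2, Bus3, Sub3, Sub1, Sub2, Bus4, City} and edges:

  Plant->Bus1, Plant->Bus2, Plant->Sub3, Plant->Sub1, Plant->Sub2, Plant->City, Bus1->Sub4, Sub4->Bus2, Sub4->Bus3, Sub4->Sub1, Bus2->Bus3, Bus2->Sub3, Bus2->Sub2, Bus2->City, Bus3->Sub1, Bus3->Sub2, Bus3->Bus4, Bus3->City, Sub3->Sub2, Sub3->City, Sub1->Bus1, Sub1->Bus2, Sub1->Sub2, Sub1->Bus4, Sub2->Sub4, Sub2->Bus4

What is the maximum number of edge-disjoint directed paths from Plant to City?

4

Assign every edge capacity 1; by Menger, the answer equals the max flow.
Path Plant→City (+1); total 1.
Path Plant→Bus2→City (+1); total 2.
Path Plant→Sub3→City (+1); total 3.
Path Plant→Bus1→Sub4→Bus3→City (+1); total 4.
No residual Plant→City path; max flow = 4.
Certifying cut of size 4: {Bus2→City, Bus3→City, Plant→City, Sub3→City}.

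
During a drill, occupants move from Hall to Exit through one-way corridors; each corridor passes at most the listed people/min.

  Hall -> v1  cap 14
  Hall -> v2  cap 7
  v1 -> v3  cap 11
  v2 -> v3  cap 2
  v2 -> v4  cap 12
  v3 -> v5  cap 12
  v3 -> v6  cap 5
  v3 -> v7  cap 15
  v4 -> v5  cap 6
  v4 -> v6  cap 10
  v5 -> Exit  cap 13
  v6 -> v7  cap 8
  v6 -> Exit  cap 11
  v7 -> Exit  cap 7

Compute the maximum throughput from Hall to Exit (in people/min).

18

Augment Hall→v1→v3→v5→Exit: bottleneck 11, flow now 11.
Augment Hall→v2→v3→v5→Exit: bottleneck 1, flow now 12.
Augment Hall→v2→v3→v6→Exit: bottleneck 1, flow now 13.
Augment Hall→v2→v4→v5→Exit: bottleneck 1, flow now 14.
Augment Hall→v2→v4→v6→Exit: bottleneck 4, flow now 18.
No augmenting path remains; maximum flow = 18.
In the residual graph, reachable from Hall: {Hall, v1}.
Min-cut edges: Hall→v2 (7), v1→v3 (11); capacity 7 + 11 = 18.
This cut is saturated, so no flow can exceed 18.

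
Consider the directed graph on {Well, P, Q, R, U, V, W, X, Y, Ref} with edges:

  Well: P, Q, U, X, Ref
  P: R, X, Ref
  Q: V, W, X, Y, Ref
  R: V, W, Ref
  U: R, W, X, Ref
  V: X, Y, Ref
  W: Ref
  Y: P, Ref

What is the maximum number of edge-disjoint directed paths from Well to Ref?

Assign every edge capacity 1; by Menger, the answer equals the max flow.
Path Well→Ref (+1); total 1.
Path Well→P→Ref (+1); total 2.
Path Well→Q→Ref (+1); total 3.
Path Well→U→Ref (+1); total 4.
No residual Well→Ref path; max flow = 4.
Certifying cut of size 4: {Well→P, Well→Q, Well→Ref, Well→U}.

4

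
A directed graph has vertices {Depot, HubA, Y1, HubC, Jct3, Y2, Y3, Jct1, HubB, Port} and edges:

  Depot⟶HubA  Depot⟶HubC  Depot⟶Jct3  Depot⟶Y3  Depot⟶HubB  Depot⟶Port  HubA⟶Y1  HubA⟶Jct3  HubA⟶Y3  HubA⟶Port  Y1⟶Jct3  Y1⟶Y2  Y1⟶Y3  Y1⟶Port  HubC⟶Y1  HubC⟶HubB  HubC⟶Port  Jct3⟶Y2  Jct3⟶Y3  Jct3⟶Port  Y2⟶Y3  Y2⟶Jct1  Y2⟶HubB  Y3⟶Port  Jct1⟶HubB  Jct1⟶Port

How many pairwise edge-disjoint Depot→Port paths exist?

Assign every edge capacity 1; by Menger, the answer equals the max flow.
Path Depot→Port (+1); total 1.
Path Depot→HubA→Port (+1); total 2.
Path Depot→HubC→Port (+1); total 3.
Path Depot→Jct3→Port (+1); total 4.
Path Depot→Y3→Port (+1); total 5.
No residual Depot→Port path; max flow = 5.
Certifying cut of size 5: {Depot→HubA, Depot→HubC, Depot→Jct3, Depot→Port, Depot→Y3}.

5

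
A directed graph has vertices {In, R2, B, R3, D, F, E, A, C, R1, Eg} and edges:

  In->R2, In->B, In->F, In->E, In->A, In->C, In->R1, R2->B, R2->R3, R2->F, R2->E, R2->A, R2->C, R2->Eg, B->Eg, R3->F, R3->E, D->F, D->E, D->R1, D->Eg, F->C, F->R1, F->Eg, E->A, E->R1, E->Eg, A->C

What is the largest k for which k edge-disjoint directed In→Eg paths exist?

Assign every edge capacity 1; by Menger, the answer equals the max flow.
Path In→R2→Eg (+1); total 1.
Path In→B→Eg (+1); total 2.
Path In→F→Eg (+1); total 3.
Path In→E→Eg (+1); total 4.
No residual In→Eg path; max flow = 4.
Certifying cut of size 4: {In→B, In→E, In→F, In→R2}.

4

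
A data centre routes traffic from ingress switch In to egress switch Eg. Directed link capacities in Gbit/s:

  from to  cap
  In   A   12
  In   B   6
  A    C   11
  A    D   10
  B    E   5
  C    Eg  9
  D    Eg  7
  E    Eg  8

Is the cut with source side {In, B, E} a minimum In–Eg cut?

Given cut capacity: 12 + 8 = 20.
Augment In→A→C→Eg: bottleneck 9, flow now 9.
Augment In→A→D→Eg: bottleneck 3, flow now 12.
Augment In→B→E→Eg: bottleneck 5, flow now 17.
No augmenting path remains; maximum flow = 17.
In the residual graph, reachable from In: {In, B}.
Min-cut edges: In→A (12), B→E (5); capacity 12 + 5 = 17.
Cut capacity 20 exceeds the max flow 17, so it is not minimum.

No — its capacity is 20, but the minimum cut has capacity 17.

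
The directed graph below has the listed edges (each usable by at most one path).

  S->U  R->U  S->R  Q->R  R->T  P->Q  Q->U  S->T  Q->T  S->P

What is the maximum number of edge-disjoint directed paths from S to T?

3

Assign every edge capacity 1; by Menger, the answer equals the max flow.
Path S→T (+1); total 1.
Path S→R→T (+1); total 2.
Path S→P→Q→T (+1); total 3.
No residual S→T path; max flow = 3.
Certifying cut of size 3: {S→P, S→R, S→T}.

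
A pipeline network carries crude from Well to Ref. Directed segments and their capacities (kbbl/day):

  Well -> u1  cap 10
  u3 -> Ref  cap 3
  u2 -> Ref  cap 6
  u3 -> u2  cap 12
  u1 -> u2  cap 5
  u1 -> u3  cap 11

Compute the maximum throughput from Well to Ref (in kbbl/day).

Augment Well→u1→u2→Ref: bottleneck 5, flow now 5.
Augment Well→u1→u3→Ref: bottleneck 3, flow now 8.
Augment Well→u1→u3→u2→Ref: bottleneck 1, flow now 9.
No augmenting path remains; maximum flow = 9.
In the residual graph, reachable from Well: {Well, u1, u2, u3}.
Min-cut edges: u2→Ref (6), u3→Ref (3); capacity 6 + 3 = 9.
This cut is saturated, so no flow can exceed 9.

9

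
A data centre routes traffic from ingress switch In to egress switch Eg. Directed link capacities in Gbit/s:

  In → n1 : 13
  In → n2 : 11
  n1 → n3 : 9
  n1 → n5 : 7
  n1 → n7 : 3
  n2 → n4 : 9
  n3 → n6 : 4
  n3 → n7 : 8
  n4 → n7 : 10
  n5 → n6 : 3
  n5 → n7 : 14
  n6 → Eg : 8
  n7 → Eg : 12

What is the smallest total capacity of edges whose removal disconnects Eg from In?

19

Augment In→n1→n7→Eg: bottleneck 3, flow now 3.
Augment In→n1→n3→n6→Eg: bottleneck 4, flow now 7.
Augment In→n1→n3→n7→Eg: bottleneck 5, flow now 12.
Augment In→n1→n5→n6→Eg: bottleneck 1, flow now 13.
Augment In→n2→n4→n7→Eg: bottleneck 4, flow now 17.
Augment In→n2→n4→n7→n1→n5→n6→Eg: bottleneck 2, flow now 19. (uses reverse residual edge)
No augmenting path remains; maximum flow = 19.
By max-flow min-cut, the minimum cut capacity equals the max flow.
In the residual graph, reachable from In: {In, n1, n2, n3, n4, n5, n7}.
Min-cut edges: n3→n6 (4), n5→n6 (3), n7→Eg (12); capacity 4 + 3 + 12 = 19.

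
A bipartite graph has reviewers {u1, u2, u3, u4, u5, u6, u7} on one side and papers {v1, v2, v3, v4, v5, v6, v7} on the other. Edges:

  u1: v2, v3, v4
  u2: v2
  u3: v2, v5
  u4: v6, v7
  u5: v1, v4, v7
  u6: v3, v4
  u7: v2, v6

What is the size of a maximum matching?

Unit-capacity flow: source→left, listed edges, right→sink; max matching = max flow.
Augmenting path u1→v2 (+1); matched 1.
Augmenting path u3→v5 (+1); matched 2.
Augmenting path u4→v6 (+1); matched 3.
Augmenting path u5→v1 (+1); matched 4.
Augmenting path u6→v3 (+1); matched 5.
Augmenting path u2→v2→u1→v4 (+1); matched 6.
Augmenting path u7→v6→u4→v7 (+1); matched 7.
No augmenting path remains; maximum matching = 7.
König certificate: {u1, u2, u3, u4, u5, u6, u7} is a vertex cover of size 7 (every listed pair touches it), so no matching can be larger.

7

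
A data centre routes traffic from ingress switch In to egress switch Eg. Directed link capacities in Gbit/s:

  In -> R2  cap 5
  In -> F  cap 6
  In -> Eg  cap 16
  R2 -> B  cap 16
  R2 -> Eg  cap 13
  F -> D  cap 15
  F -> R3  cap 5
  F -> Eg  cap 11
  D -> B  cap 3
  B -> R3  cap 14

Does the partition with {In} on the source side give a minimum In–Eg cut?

Given cut capacity: 5 + 6 + 16 = 27.
Augment In→Eg: bottleneck 16, flow now 16.
Augment In→R2→Eg: bottleneck 5, flow now 21.
Augment In→F→Eg: bottleneck 6, flow now 27.
No augmenting path remains; maximum flow = 27.
Cut capacity 27 equals the max flow, so it is a minimum cut.

Yes — it is a minimum cut (capacity 27).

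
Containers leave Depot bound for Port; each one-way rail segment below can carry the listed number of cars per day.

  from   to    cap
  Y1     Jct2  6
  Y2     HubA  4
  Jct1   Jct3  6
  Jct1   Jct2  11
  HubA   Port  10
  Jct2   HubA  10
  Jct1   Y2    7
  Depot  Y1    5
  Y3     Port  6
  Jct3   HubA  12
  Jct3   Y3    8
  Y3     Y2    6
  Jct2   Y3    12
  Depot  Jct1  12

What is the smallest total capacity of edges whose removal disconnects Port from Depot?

Augment Depot→Y1→Jct2→HubA→Port: bottleneck 5, flow now 5.
Augment Depot→Jct1→Y2→HubA→Port: bottleneck 4, flow now 9.
Augment Depot→Jct1→Jct3→HubA→Port: bottleneck 1, flow now 10.
Augment Depot→Jct1→Jct3→Y3→Port: bottleneck 5, flow now 15.
Augment Depot→Jct1→Jct2→Y3→Port: bottleneck 1, flow now 16.
No augmenting path remains; maximum flow = 16.
By max-flow min-cut, the minimum cut capacity equals the max flow.
In the residual graph, reachable from Depot: {Depot, Y1, Jct1, Y2, Jct3, Jct2, HubA, Y3}.
Min-cut edges: HubA→Port (10), Y3→Port (6); capacity 10 + 6 = 16.

16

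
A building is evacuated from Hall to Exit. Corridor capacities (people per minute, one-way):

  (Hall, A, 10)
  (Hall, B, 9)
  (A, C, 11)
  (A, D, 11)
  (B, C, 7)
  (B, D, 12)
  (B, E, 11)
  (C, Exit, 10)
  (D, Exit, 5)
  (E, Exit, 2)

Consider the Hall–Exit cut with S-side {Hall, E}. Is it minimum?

Given cut capacity: 10 + 9 + 2 = 21.
Augment Hall→A→C→Exit: bottleneck 10, flow now 10.
Augment Hall→B→D→Exit: bottleneck 5, flow now 15.
Augment Hall→B→E→Exit: bottleneck 2, flow now 17.
No augmenting path remains; maximum flow = 17.
In the residual graph, reachable from Hall: {Hall, A, B, C, D, E}.
Min-cut edges: C→Exit (10), D→Exit (5), E→Exit (2); capacity 10 + 5 + 2 = 17.
Cut capacity 21 exceeds the max flow 17, so it is not minimum.

No — its capacity is 21, but the minimum cut has capacity 17.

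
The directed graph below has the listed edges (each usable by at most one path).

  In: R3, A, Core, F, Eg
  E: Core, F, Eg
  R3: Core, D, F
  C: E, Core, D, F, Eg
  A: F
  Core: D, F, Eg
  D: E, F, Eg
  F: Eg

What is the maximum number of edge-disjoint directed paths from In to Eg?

4

Assign every edge capacity 1; by Menger, the answer equals the max flow.
Path In→Eg (+1); total 1.
Path In→Core→Eg (+1); total 2.
Path In→F→Eg (+1); total 3.
Path In→R3→D→Eg (+1); total 4.
No residual In→Eg path; max flow = 4.
Certifying cut of size 4: {F→Eg, In→Core, In→Eg, In→R3}.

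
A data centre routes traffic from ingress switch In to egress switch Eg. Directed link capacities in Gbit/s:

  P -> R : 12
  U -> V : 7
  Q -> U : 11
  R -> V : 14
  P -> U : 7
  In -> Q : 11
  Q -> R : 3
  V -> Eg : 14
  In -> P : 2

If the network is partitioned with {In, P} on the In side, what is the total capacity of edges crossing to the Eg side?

Edges leaving {In, P}: In→Q (11), P→R (12), P→U (7).
Cut capacity = 11 + 12 + 7 = 30.

30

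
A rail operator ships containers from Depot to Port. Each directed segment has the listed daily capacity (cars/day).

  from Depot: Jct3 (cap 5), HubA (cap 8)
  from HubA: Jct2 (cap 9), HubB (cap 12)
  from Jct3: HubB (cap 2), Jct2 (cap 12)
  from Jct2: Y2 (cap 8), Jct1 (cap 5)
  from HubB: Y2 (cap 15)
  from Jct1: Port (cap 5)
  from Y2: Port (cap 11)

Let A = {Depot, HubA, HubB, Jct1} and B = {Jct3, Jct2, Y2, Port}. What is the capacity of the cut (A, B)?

34

Edges leaving {Depot, HubA, HubB, Jct1}: Depot→Jct3 (5), HubA→Jct2 (9), HubB→Y2 (15), Jct1→Port (5).
Cut capacity = 5 + 9 + 15 + 5 = 34.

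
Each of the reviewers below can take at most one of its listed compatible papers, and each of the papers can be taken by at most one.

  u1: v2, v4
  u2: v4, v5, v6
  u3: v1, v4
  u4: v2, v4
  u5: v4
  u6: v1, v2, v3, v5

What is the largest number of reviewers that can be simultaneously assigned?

Unit-capacity flow: source→left, listed edges, right→sink; max matching = max flow.
Augmenting path u1→v2 (+1); matched 1.
Augmenting path u2→v4 (+1); matched 2.
Augmenting path u3→v1 (+1); matched 3.
Augmenting path u6→v3 (+1); matched 4.
Augmenting path u4→v4→u2→v5 (+1); matched 5.
No augmenting path remains; maximum matching = 5.
König certificate: {u2, u3, u6, v2, v4} is a vertex cover of size 5 (every listed pair touches it), so no matching can be larger.

5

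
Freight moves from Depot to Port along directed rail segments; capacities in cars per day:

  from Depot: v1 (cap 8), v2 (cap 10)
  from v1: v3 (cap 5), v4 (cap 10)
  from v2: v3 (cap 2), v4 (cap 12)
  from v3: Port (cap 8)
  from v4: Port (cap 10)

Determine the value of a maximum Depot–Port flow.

Augment Depot→v1→v3→Port: bottleneck 5, flow now 5.
Augment Depot→v1→v4→Port: bottleneck 3, flow now 8.
Augment Depot→v2→v3→Port: bottleneck 2, flow now 10.
Augment Depot→v2→v4→Port: bottleneck 7, flow now 17.
No augmenting path remains; maximum flow = 17.
In the residual graph, reachable from Depot: {Depot, v1, v2, v4}.
Min-cut edges: v1→v3 (5), v2→v3 (2), v4→Port (10); capacity 5 + 2 + 10 = 17.
This cut is saturated, so no flow can exceed 17.

17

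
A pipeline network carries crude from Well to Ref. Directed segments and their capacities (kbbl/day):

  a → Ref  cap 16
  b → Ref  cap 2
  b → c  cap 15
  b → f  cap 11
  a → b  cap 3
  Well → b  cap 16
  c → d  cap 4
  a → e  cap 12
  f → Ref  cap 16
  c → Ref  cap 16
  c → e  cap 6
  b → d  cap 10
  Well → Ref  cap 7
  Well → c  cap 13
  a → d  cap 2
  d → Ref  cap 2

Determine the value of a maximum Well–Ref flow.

Augment Well→Ref: bottleneck 7, flow now 7.
Augment Well→b→Ref: bottleneck 2, flow now 9.
Augment Well→c→Ref: bottleneck 13, flow now 22.
Augment Well→b→c→Ref: bottleneck 3, flow now 25.
Augment Well→b→d→Ref: bottleneck 2, flow now 27.
Augment Well→b→f→Ref: bottleneck 9, flow now 36.
No augmenting path remains; maximum flow = 36.
In the residual graph, reachable from Well: {Well}.
Min-cut edges: Well→b (16), Well→c (13), Well→Ref (7); capacity 16 + 13 + 7 = 36.
This cut is saturated, so no flow can exceed 36.

36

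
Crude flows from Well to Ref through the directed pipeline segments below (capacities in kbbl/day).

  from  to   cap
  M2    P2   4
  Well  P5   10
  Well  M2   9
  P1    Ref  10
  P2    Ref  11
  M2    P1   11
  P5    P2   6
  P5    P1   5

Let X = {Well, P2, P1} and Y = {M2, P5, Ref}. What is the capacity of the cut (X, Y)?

Edges leaving {Well, P2, P1}: Well→M2 (9), Well→P5 (10), P2→Ref (11), P1→Ref (10).
Cut capacity = 9 + 10 + 11 + 10 = 40.

40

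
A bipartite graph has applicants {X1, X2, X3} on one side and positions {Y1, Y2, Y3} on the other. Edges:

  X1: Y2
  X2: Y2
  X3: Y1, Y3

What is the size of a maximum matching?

2

Unit-capacity flow: source→left, listed edges, right→sink; max matching = max flow.
Augmenting path X1→Y2 (+1); matched 1.
Augmenting path X3→Y1 (+1); matched 2.
No augmenting path remains; maximum matching = 2.
König certificate: {X3, Y2} is a vertex cover of size 2 (every listed pair touches it), so no matching can be larger.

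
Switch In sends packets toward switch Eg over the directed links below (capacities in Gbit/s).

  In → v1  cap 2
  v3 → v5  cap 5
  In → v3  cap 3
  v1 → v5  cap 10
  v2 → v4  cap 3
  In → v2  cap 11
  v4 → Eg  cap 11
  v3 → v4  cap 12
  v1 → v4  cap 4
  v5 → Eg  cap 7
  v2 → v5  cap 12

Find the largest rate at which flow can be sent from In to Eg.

Augment In→v1→v4→Eg: bottleneck 2, flow now 2.
Augment In→v2→v4→Eg: bottleneck 3, flow now 5.
Augment In→v2→v5→Eg: bottleneck 7, flow now 12.
Augment In→v3→v4→Eg: bottleneck 3, flow now 15.
No augmenting path remains; maximum flow = 15.
In the residual graph, reachable from In: {In, v2, v5}.
Min-cut edges: In→v1 (2), In→v3 (3), v2→v4 (3), v5→Eg (7); capacity 2 + 3 + 3 + 7 = 15.
This cut is saturated, so no flow can exceed 15.

15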